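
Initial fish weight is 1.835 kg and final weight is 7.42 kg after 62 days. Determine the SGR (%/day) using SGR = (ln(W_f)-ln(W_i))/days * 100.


ln(W_f) = ln(7.42) = 2.0041791
ln(W_i) = ln(1.835) = 0.60704448
ln(W_f) - ln(W_i) = 2.0041791 - 0.60704448 = 1.3971346
SGR = 1.3971346 / 62 * 100 = 2.25344 %/day

2.25344 %/day


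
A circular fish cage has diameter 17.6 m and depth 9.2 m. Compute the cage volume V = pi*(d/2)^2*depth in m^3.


r = d/2 = 17.6/2 = 8.8 m
Base area = pi*r^2 = pi*8.8^2 = 243.28494 m^2
Volume = 243.28494 * 9.2 = 2238.22 m^3

2238.22 m^3


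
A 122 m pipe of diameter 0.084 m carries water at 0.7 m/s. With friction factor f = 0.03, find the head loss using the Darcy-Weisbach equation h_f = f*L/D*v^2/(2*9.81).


v^2 = 0.7^2 = 0.49 m^2/s^2
L/D = 122/0.084 = 1452.381
h_f = f*(L/D)*v^2/(2g) = 0.03 * 1452.381 * 0.49 / 19.62 = 1.08818 m

1.08818 m


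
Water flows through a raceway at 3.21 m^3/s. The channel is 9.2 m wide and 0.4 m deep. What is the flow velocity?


Cross-sectional area = W * d = 9.2 * 0.4 = 3.68 m^2
Velocity = Q / A = 3.21 / 3.68 = 0.872283 m/s

0.872283 m/s


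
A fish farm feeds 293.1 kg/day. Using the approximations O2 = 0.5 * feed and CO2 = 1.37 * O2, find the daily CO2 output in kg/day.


O2 = 293.1 * 0.5 = 146.55
CO2 = 146.55 * 1.37 = 200.7735

200.7735 kg/day


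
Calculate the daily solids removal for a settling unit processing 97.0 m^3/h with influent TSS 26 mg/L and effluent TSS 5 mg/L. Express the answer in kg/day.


Concentration drop: TSS_in - TSS_out = 26 - 5 = 21 mg/L
Hourly solids removed = Q * dTSS = 97.0 m^3/h * 21 mg/L = 2037 g/h  (m^3/h * mg/L = g/h)
Daily solids removed = 2037 * 24 = 48888 g/day
Convert g to kg: 48888 / 1000 = 48.888 kg/day

48.888 kg/day


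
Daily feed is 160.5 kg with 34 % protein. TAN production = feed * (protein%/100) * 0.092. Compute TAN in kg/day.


Protein in feed = 160.5 * 34/100 = 54.57 kg/day
TAN = protein * 0.092 = 54.57 * 0.092 = 5.02044 kg/day

5.02044 kg/day


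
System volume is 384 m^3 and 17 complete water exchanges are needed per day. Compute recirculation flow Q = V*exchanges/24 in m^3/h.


Daily recirculation volume = 384 m^3 * 17 = 6528 m^3/day
Flow rate Q = daily volume / 24 h = 6528 / 24 = 272 m^3/h

272 m^3/h


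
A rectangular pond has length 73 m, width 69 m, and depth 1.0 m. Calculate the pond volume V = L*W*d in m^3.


Base area = L * W = 73 * 69 = 5037 m^2
Volume = area * depth = 5037 * 1.0 = 5037 m^3

5037 m^3


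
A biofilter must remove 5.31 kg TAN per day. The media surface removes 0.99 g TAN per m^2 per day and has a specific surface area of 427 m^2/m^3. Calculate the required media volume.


A = 5.31*1000 / 0.99 = 5363.6364 m^2
V = 5363.6364 / 427 = 12.5612

12.5612 m^3


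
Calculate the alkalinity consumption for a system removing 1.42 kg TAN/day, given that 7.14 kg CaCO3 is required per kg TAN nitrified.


Alkalinity factor: 7.14 kg CaCO3 consumed per kg TAN nitrified
alk = 1.42 kg TAN * 7.14 = 10.1388 kg CaCO3/day

10.1388 kg CaCO3/day


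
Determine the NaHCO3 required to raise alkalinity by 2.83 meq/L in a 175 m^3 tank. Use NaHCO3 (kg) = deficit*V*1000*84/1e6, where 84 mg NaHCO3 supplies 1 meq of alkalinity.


Tank volume in L = 175 m^3 * 1000 = 175000 L
Total meq required = 2.83 meq/L * 175000 L = 495250 meq
NaHCO3 mass = 495250 meq * 84 mg/meq / 1e6 = 41.601 kg

41.601 kg


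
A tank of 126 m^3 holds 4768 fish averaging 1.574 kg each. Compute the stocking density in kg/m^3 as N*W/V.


Total biomass = 4768 fish * 1.574 kg = 7504.832 kg
Density = total biomass / volume = 7504.832 / 126 = 59.5622 kg/m^3

59.5622 kg/m^3


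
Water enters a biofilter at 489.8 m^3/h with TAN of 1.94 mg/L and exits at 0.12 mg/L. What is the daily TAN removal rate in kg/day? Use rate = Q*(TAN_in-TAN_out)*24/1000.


Concentration drop: TAN_in - TAN_out = 1.94 - 0.12 = 1.82 mg/L
Hourly TAN removed = Q * dTAN = 489.8 m^3/h * 1.82 mg/L = 891.436 g/h  (m^3/h * mg/L = g/h)
Daily TAN removed = 891.436 * 24 = 21394.464 g/day
Convert to kg/day: 21394.464 / 1000 = 21.394464 kg/day

21.394464 kg/day


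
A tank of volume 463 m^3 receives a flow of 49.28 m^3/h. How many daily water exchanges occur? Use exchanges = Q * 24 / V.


Daily flow volume = 49.28 m^3/h * 24 h = 1182.72 m^3/day
Exchanges = daily flow / tank volume = 1182.72 / 463 = 2.55447 exchanges/day

2.55447 exchanges/day


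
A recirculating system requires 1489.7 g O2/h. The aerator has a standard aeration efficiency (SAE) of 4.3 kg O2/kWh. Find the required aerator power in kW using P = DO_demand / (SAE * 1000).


SAE in g O2/kWh = 4.3 * 1000 = 4300 g/kWh
P = DO_demand / SAE_g = 1489.7 / 4300 = 0.346442 kW

0.346442 kW


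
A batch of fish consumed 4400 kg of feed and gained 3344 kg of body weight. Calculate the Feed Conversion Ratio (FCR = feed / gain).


FCR = feed consumed / weight gained
FCR = 4400 kg / 3344 kg = 1.31579

1.31579


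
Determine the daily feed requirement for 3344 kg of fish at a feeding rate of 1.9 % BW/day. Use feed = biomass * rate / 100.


Feeding rate fraction = 1.9% / 100 = 0.019
Daily feed = 3344 kg * 0.019 = 63.536 kg/day

63.536 kg/day


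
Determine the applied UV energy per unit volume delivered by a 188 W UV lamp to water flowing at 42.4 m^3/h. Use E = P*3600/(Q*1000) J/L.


Energy delivered per hour = 188 W * 3600 s = 676800 J/h
Volume treated per hour = 42.4 m^3/h * 1000 = 42400 L/h
dose = 676800 / 42400 = 15.9623 J/L

15.9623 J/L


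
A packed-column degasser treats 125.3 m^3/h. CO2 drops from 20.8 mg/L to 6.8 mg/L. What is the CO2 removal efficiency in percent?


CO2_out / CO2_in = 6.8 / 20.8 = 0.32692308
Fraction remaining = 0.32692308
efficiency = (1 - 0.32692308) * 100 = 67.3077 %

67.3077 %


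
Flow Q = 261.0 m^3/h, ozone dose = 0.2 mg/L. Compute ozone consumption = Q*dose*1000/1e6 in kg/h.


O3 demand (mg/h) = Q * dose * 1000 = 261.0 * 0.2 * 1000 = 52200 mg/h
Convert mg to kg: 52200 / 1e6 = 0.0522 kg/h

0.0522 kg/h


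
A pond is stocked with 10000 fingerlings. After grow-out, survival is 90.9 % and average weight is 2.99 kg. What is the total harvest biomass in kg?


Survivors = 10000 * 90.9/100 = 9090 fish
Harvest biomass = survivors * W_f = 9090 * 2.99 = 27179.1 kg

27179.1 kg


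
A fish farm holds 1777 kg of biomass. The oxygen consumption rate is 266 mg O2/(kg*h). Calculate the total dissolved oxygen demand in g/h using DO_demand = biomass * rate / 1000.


Total O2 consumption (mg/h) = 1777 kg * 266 mg/(kg*h) = 472682 mg/h
Convert to g/h: 472682 / 1000 = 472.682 g/h

472.682 g/h


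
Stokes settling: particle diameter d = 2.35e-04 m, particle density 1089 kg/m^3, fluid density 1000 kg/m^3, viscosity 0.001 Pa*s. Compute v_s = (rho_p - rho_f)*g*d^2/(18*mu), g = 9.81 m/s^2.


Density difference: rho_p - rho_f = 1089 - 1000 = 89 kg/m^3
d^2 = (2.35e-04)^2 = 5.5225e-08 m^2
Numerator = (rho_p - rho_f) * g * d^2 = 89 * 9.81 * 5.5225e-08 = 4.8216395e-05
Denominator = 18 * mu = 18 * 0.001 = 0.018
v_s = 4.8216395e-05 / 0.018 = 0.00267869 m/s
Check: Re = rho_f * v_s * d / mu = 1000 * 0.00267869 * 2.35e-04 / 0.001 = 0.629 < 1, so Stokes' law applies.

0.00267869 m/s


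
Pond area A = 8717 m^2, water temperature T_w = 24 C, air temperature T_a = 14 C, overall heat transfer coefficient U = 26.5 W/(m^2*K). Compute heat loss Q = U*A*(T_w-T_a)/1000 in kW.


Temperature difference dT = 24 - 14 = 10 K
Heat loss (W) = U * A * dT = 26.5 * 8717 * 10 = 2310005 W
Convert to kW: 2310005 / 1000 = 2310.005 kW

2310.005 kW


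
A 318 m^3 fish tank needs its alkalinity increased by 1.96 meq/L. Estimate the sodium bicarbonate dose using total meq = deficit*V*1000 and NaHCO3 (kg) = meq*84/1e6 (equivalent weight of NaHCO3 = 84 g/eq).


Tank volume in L = 318 m^3 * 1000 = 318000 L
Total meq required = 1.96 meq/L * 318000 L = 623280 meq
NaHCO3 mass = 623280 meq * 84 mg/meq / 1e6 = 52.3555 kg

52.3555 kg


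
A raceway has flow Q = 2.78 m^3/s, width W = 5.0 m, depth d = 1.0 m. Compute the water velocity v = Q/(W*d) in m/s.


Cross-sectional area = W * d = 5.0 * 1.0 = 5 m^2
Velocity = Q / A = 2.78 / 5 = 0.556 m/s

0.556 m/s


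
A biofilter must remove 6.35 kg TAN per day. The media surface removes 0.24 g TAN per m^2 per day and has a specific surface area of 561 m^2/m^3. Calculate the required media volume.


A = 6.35*1000 / 0.24 = 26458.333 m^2
V = 26458.333 / 561 = 47.1628

47.1628 m^3


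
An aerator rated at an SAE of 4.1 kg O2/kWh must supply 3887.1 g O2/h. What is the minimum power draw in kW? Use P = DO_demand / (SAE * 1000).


SAE in g O2/kWh = 4.1 * 1000 = 4100 g/kWh
P = DO_demand / SAE_g = 3887.1 / 4100 = 0.948073 kW

0.948073 kW


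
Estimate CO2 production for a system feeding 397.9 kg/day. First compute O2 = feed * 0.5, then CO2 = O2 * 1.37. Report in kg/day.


O2 = 397.9 * 0.5 = 198.95
CO2 = 198.95 * 1.37 = 272.5615

272.5615 kg/day


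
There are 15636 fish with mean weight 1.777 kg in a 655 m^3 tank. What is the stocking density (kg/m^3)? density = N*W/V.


Total biomass = 15636 fish * 1.777 kg = 27785.172 kg
Density = total biomass / volume = 27785.172 / 655 = 42.4201 kg/m^3

42.4201 kg/m^3


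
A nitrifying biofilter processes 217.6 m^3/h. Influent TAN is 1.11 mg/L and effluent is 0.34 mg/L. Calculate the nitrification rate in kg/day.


Concentration drop: TAN_in - TAN_out = 1.11 - 0.34 = 0.77 mg/L
Hourly TAN removed = Q * dTAN = 217.6 m^3/h * 0.77 mg/L = 167.552 g/h  (m^3/h * mg/L = g/h)
Daily TAN removed = 167.552 * 24 = 4021.248 g/day
Convert to kg/day: 4021.248 / 1000 = 4.021248 kg/day

4.021248 kg/day


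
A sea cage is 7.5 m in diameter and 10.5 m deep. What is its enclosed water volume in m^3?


r = d/2 = 7.5/2 = 3.75 m
Base area = pi*r^2 = pi*3.75^2 = 44.178647 m^2
Volume = 44.178647 * 10.5 = 463.876 m^3

463.876 m^3


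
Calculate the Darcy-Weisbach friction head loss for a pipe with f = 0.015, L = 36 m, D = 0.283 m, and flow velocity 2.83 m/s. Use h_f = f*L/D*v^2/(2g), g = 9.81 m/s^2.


v^2 = 2.83^2 = 8.0089 m^2/s^2
L/D = 36/0.283 = 127.20848
h_f = f*(L/D)*v^2/(2g) = 0.015 * 127.20848 * 8.0089 / 19.62 = 0.778899 m

0.778899 m


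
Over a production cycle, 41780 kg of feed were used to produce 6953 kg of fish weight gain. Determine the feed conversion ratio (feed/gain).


FCR = feed consumed / weight gained
FCR = 41780 kg / 6953 kg = 6.00892

6.00892


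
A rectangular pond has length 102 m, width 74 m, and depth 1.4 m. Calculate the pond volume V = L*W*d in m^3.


Base area = L * W = 102 * 74 = 7548 m^2
Volume = area * depth = 7548 * 1.4 = 10567.2 m^3

10567.2 m^3


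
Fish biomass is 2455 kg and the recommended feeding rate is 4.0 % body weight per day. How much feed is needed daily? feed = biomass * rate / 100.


Feeding rate fraction = 4.0% / 100 = 0.04
Daily feed = 2455 kg * 0.04 = 98.2 kg/day

98.2 kg/day


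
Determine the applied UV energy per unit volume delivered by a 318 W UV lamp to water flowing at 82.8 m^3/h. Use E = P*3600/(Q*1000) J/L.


Energy delivered per hour = 318 W * 3600 s = 1144800 J/h
Volume treated per hour = 82.8 m^3/h * 1000 = 82800 L/h
dose = 1144800 / 82800 = 13.8261 J/L

13.8261 J/L


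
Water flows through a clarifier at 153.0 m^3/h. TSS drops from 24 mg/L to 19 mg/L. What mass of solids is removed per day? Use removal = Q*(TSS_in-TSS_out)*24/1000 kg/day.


Concentration drop: TSS_in - TSS_out = 24 - 19 = 5 mg/L
Hourly solids removed = Q * dTSS = 153.0 m^3/h * 5 mg/L = 765 g/h  (m^3/h * mg/L = g/h)
Daily solids removed = 765 * 24 = 18360 g/day
Convert g to kg: 18360 / 1000 = 18.36 kg/day

18.36 kg/day


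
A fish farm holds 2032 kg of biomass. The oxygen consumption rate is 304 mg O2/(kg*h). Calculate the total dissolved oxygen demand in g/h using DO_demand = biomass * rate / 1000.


Total O2 consumption (mg/h) = 2032 kg * 304 mg/(kg*h) = 617728 mg/h
Convert to g/h: 617728 / 1000 = 617.728 g/h

617.728 g/h


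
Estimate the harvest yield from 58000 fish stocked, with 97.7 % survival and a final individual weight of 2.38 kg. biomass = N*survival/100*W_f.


Survivors = 58000 * 97.7/100 = 56666 fish
Harvest biomass = survivors * W_f = 56666 * 2.38 = 134865.08 kg

134865.08 kg


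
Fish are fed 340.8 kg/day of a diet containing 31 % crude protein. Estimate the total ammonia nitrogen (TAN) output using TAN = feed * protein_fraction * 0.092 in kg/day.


Protein in feed = 340.8 * 31/100 = 105.648 kg/day
TAN = protein * 0.092 = 105.648 * 0.092 = 9.719616 kg/day

9.719616 kg/day


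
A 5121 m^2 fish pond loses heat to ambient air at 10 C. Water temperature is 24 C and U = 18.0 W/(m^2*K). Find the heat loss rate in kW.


Temperature difference dT = 24 - 10 = 14 K
Heat loss (W) = U * A * dT = 18.0 * 5121 * 14 = 1290492 W
Convert to kW: 1290492 / 1000 = 1290.492 kW

1290.492 kW


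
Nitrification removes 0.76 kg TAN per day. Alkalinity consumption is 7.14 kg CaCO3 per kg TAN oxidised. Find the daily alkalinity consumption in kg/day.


Alkalinity factor: 7.14 kg CaCO3 consumed per kg TAN nitrified
alk = 0.76 kg TAN * 7.14 = 5.4264 kg CaCO3/day

5.4264 kg CaCO3/day


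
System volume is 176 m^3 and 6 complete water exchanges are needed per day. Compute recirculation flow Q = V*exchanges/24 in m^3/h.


Daily recirculation volume = 176 m^3 * 6 = 1056 m^3/day
Flow rate Q = daily volume / 24 h = 1056 / 24 = 44 m^3/h

44 m^3/h


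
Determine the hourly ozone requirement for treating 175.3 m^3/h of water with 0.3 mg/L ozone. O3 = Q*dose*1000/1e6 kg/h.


O3 demand (mg/h) = Q * dose * 1000 = 175.3 * 0.3 * 1000 = 52590 mg/h
Convert mg to kg: 52590 / 1e6 = 0.05259 kg/h

0.05259 kg/h


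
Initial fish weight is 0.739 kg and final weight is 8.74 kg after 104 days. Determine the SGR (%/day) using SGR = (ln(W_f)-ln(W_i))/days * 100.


ln(W_f) = ln(8.74) = 2.1679102
ln(W_i) = ln(0.739) = -0.30245736
ln(W_f) - ln(W_i) = 2.1679102 - -0.30245736 = 2.4703676
SGR = 2.4703676 / 104 * 100 = 2.37535 %/day

2.37535 %/day


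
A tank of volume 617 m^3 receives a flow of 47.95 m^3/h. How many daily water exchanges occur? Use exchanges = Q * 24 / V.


Daily flow volume = 47.95 m^3/h * 24 h = 1150.8 m^3/day
Exchanges = daily flow / tank volume = 1150.8 / 617 = 1.86515 exchanges/day

1.86515 exchanges/day


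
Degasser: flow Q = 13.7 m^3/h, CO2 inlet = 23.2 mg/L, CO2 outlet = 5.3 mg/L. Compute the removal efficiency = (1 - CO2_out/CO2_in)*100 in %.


CO2_out / CO2_in = 5.3 / 23.2 = 0.22844828
Fraction remaining = 0.22844828
efficiency = (1 - 0.22844828) * 100 = 77.1552 %

77.1552 %


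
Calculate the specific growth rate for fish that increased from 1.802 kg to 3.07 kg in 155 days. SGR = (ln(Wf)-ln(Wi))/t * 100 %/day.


ln(W_f) = ln(3.07) = 1.1216776
ln(W_i) = ln(1.802) = 0.58889716
ln(W_f) - ln(W_i) = 1.1216776 - 0.58889716 = 0.53278044
SGR = 0.53278044 / 155 * 100 = 0.343729 %/day

0.343729 %/day


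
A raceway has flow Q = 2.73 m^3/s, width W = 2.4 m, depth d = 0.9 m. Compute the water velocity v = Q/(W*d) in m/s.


Cross-sectional area = W * d = 2.4 * 0.9 = 2.16 m^2
Velocity = Q / A = 2.73 / 2.16 = 1.26389 m/s

1.26389 m/s


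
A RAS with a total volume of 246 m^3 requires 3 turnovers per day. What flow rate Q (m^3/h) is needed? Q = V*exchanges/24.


Daily recirculation volume = 246 m^3 * 3 = 738 m^3/day
Flow rate Q = daily volume / 24 h = 738 / 24 = 30.75 m^3/h

30.75 m^3/h


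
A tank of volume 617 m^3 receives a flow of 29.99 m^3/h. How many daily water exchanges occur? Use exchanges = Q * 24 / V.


Daily flow volume = 29.99 m^3/h * 24 h = 719.76 m^3/day
Exchanges = daily flow / tank volume = 719.76 / 617 = 1.16655 exchanges/day

1.16655 exchanges/day


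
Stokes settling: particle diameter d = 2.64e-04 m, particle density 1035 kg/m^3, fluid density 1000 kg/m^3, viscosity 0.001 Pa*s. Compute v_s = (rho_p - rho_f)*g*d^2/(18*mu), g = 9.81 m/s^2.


Density difference: rho_p - rho_f = 1035 - 1000 = 35 kg/m^3
d^2 = (2.64e-04)^2 = 6.9696e-08 m^2
Numerator = (rho_p - rho_f) * g * d^2 = 35 * 9.81 * 6.9696e-08 = 2.3930122e-05
Denominator = 18 * mu = 18 * 0.001 = 0.018
v_s = 2.3930122e-05 / 0.018 = 0.00132945 m/s
Check: Re = rho_f * v_s * d / mu = 1000 * 0.00132945 * 2.64e-04 / 0.001 = 0.351 < 1, so Stokes' law applies.

0.00132945 m/s


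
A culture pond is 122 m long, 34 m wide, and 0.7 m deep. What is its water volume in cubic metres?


Base area = L * W = 122 * 34 = 4148 m^2
Volume = area * depth = 4148 * 0.7 = 2903.6 m^3

2903.6 m^3


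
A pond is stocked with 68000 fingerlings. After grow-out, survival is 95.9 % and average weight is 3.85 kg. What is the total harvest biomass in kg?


Survivors = 68000 * 95.9/100 = 65212 fish
Harvest biomass = survivors * W_f = 65212 * 3.85 = 251066.2 kg

251066.2 kg


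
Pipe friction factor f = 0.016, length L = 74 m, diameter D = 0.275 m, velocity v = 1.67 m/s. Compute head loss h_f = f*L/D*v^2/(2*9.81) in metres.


v^2 = 1.67^2 = 2.7889 m^2/s^2
L/D = 74/0.275 = 269.09091
h_f = f*(L/D)*v^2/(2g) = 0.016 * 269.09091 * 2.7889 / 19.62 = 0.612002 m

0.612002 m


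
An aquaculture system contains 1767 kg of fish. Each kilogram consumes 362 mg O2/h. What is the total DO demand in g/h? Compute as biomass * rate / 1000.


Total O2 consumption (mg/h) = 1767 kg * 362 mg/(kg*h) = 639654 mg/h
Convert to g/h: 639654 / 1000 = 639.654 g/h

639.654 g/h


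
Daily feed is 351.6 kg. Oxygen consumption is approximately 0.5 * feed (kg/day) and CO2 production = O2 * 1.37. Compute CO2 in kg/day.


O2 = 351.6 * 0.5 = 175.8
CO2 = 175.8 * 1.37 = 240.846

240.846 kg/day


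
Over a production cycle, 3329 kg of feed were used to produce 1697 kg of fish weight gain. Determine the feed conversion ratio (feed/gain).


FCR = feed consumed / weight gained
FCR = 3329 kg / 1697 kg = 1.9617

1.9617


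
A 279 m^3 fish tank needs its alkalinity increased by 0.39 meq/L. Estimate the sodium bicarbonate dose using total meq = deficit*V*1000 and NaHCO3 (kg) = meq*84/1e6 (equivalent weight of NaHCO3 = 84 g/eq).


Tank volume in L = 279 m^3 * 1000 = 279000 L
Total meq required = 0.39 meq/L * 279000 L = 108810 meq
NaHCO3 mass = 108810 meq * 84 mg/meq / 1e6 = 9.14004 kg

9.14004 kg


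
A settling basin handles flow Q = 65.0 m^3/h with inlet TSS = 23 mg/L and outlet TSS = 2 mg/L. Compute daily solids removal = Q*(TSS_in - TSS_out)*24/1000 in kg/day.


Concentration drop: TSS_in - TSS_out = 23 - 2 = 21 mg/L
Hourly solids removed = Q * dTSS = 65.0 m^3/h * 21 mg/L = 1365 g/h  (m^3/h * mg/L = g/h)
Daily solids removed = 1365 * 24 = 32760 g/day
Convert g to kg: 32760 / 1000 = 32.76 kg/day

32.76 kg/day


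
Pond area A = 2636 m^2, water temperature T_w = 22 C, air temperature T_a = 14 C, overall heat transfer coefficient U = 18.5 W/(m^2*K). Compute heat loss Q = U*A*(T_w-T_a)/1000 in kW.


Temperature difference dT = 22 - 14 = 8 K
Heat loss (W) = U * A * dT = 18.5 * 2636 * 8 = 390128 W
Convert to kW: 390128 / 1000 = 390.128 kW

390.128 kW


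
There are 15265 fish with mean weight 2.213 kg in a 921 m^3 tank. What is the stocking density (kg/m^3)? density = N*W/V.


Total biomass = 15265 fish * 2.213 kg = 33781.445 kg
Density = total biomass / volume = 33781.445 / 921 = 36.6791 kg/m^3

36.6791 kg/m^3


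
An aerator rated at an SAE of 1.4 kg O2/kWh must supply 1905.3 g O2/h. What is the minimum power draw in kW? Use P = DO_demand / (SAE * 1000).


SAE in g O2/kWh = 1.4 * 1000 = 1400 g/kWh
P = DO_demand / SAE_g = 1905.3 / 1400 = 1.36093 kW

1.36093 kW


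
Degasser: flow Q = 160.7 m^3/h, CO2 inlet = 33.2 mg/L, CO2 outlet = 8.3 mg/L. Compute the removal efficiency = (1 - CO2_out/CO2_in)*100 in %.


CO2_out / CO2_in = 8.3 / 33.2 = 0.25
Fraction remaining = 0.25
efficiency = (1 - 0.25) * 100 = 75 %

75 %


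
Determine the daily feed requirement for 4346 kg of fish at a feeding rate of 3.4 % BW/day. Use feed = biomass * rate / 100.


Feeding rate fraction = 3.4% / 100 = 0.034
Daily feed = 4346 kg * 0.034 = 147.764 kg/day

147.764 kg/day


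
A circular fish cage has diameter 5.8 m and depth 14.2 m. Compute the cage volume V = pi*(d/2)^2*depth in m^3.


r = d/2 = 5.8/2 = 2.9 m
Base area = pi*r^2 = pi*2.9^2 = 26.420794 m^2
Volume = 26.420794 * 14.2 = 375.175 m^3

375.175 m^3


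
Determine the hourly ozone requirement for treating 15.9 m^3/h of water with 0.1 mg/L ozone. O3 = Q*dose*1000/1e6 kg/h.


O3 demand (mg/h) = Q * dose * 1000 = 15.9 * 0.1 * 1000 = 1590 mg/h
Convert mg to kg: 1590 / 1e6 = 0.00159 kg/h

0.00159 kg/h


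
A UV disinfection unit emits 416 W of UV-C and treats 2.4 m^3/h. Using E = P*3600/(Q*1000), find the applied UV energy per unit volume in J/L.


Energy delivered per hour = 416 W * 3600 s = 1497600 J/h
Volume treated per hour = 2.4 m^3/h * 1000 = 2400 L/h
dose = 1497600 / 2400 = 624 J/L

624 J/L


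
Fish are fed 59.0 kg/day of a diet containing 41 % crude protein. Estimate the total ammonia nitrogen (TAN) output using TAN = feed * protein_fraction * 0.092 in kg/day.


Protein in feed = 59.0 * 41/100 = 24.19 kg/day
TAN = protein * 0.092 = 24.19 * 0.092 = 2.22548 kg/day

2.22548 kg/day


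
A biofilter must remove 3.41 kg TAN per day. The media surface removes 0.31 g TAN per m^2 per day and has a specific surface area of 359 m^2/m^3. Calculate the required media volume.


A = 3.41*1000 / 0.31 = 11000 m^2
V = 11000 / 359 = 30.6407

30.6407 m^3


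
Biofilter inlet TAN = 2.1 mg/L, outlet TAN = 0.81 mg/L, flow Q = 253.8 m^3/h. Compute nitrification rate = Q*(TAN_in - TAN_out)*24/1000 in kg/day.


Concentration drop: TAN_in - TAN_out = 2.1 - 0.81 = 1.29 mg/L
Hourly TAN removed = Q * dTAN = 253.8 m^3/h * 1.29 mg/L = 327.402 g/h  (m^3/h * mg/L = g/h)
Daily TAN removed = 327.402 * 24 = 7857.648 g/day
Convert to kg/day: 7857.648 / 1000 = 7.857648 kg/day

7.857648 kg/day


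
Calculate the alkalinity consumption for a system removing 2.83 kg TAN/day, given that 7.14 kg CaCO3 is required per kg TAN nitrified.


Alkalinity factor: 7.14 kg CaCO3 consumed per kg TAN nitrified
alk = 2.83 kg TAN * 7.14 = 20.2062 kg CaCO3/day

20.2062 kg CaCO3/day


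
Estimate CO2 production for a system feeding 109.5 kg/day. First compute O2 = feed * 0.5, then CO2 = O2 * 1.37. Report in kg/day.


O2 = 109.5 * 0.5 = 54.75
CO2 = 54.75 * 1.37 = 75.0075

75.0075 kg/day


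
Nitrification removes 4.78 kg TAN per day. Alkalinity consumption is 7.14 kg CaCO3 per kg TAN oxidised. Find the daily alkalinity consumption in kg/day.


Alkalinity factor: 7.14 kg CaCO3 consumed per kg TAN nitrified
alk = 4.78 kg TAN * 7.14 = 34.1292 kg CaCO3/day

34.1292 kg CaCO3/day


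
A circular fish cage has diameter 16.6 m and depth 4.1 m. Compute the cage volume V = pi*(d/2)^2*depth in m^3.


r = d/2 = 16.6/2 = 8.3 m
Base area = pi*r^2 = pi*8.3^2 = 216.42432 m^2
Volume = 216.42432 * 4.1 = 887.34 m^3

887.34 m^3


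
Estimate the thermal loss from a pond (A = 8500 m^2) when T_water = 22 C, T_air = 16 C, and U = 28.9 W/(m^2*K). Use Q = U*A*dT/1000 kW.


Temperature difference dT = 22 - 16 = 6 K
Heat loss (W) = U * A * dT = 28.9 * 8500 * 6 = 1473900 W
Convert to kW: 1473900 / 1000 = 1473.9 kW

1473.9 kW


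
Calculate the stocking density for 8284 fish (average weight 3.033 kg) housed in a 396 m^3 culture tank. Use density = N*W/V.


Total biomass = 8284 fish * 3.033 kg = 25125.372 kg
Density = total biomass / volume = 25125.372 / 396 = 63.4479 kg/m^3

63.4479 kg/m^3


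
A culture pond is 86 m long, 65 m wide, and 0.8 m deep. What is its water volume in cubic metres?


Base area = L * W = 86 * 65 = 5590 m^2
Volume = area * depth = 5590 * 0.8 = 4472 m^3

4472 m^3


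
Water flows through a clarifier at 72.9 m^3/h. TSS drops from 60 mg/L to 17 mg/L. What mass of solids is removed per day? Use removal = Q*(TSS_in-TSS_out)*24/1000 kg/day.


Concentration drop: TSS_in - TSS_out = 60 - 17 = 43 mg/L
Hourly solids removed = Q * dTSS = 72.9 m^3/h * 43 mg/L = 3134.7 g/h  (m^3/h * mg/L = g/h)
Daily solids removed = 3134.7 * 24 = 75232.8 g/day
Convert g to kg: 75232.8 / 1000 = 75.2328 kg/day

75.2328 kg/day


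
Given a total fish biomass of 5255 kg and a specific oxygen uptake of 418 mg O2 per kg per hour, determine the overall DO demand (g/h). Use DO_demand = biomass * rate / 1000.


Total O2 consumption (mg/h) = 5255 kg * 418 mg/(kg*h) = 2196590 mg/h
Convert to g/h: 2196590 / 1000 = 2196.59 g/h

2196.59 g/h


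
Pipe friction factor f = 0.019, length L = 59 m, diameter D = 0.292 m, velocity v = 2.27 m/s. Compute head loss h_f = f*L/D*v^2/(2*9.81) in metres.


v^2 = 2.27^2 = 5.1529 m^2/s^2
L/D = 59/0.292 = 202.05479
h_f = f*(L/D)*v^2/(2g) = 0.019 * 202.05479 * 5.1529 / 19.62 = 1.00827 m

1.00827 m


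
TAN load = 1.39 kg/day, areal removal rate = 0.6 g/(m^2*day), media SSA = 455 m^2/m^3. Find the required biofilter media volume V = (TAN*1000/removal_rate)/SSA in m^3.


A = 1.39*1000 / 0.6 = 2316.6667 m^2
V = 2316.6667 / 455 = 5.09158

5.09158 m^3


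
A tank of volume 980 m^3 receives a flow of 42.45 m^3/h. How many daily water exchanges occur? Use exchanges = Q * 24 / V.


Daily flow volume = 42.45 m^3/h * 24 h = 1018.8 m^3/day
Exchanges = daily flow / tank volume = 1018.8 / 980 = 1.03959 exchanges/day

1.03959 exchanges/day


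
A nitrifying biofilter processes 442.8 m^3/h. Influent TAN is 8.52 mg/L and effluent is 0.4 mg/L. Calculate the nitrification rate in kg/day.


Concentration drop: TAN_in - TAN_out = 8.52 - 0.4 = 8.12 mg/L
Hourly TAN removed = Q * dTAN = 442.8 m^3/h * 8.12 mg/L = 3595.536 g/h  (m^3/h * mg/L = g/h)
Daily TAN removed = 3595.536 * 24 = 86292.864 g/day
Convert to kg/day: 86292.864 / 1000 = 86.292864 kg/day

86.292864 kg/day


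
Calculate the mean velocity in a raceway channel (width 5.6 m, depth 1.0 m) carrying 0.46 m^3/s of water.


Cross-sectional area = W * d = 5.6 * 1.0 = 5.6 m^2
Velocity = Q / A = 0.46 / 5.6 = 0.0821429 m/s

0.0821429 m/s


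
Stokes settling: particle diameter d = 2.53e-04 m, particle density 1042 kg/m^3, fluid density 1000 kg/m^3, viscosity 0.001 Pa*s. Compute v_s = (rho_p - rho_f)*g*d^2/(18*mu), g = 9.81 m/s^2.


Density difference: rho_p - rho_f = 1042 - 1000 = 42 kg/m^3
d^2 = (2.53e-04)^2 = 6.4009e-08 m^2
Numerator = (rho_p - rho_f) * g * d^2 = 42 * 9.81 * 6.4009e-08 = 2.6372988e-05
Denominator = 18 * mu = 18 * 0.001 = 0.018
v_s = 2.6372988e-05 / 0.018 = 0.00146517 m/s
Check: Re = rho_f * v_s * d / mu = 1000 * 0.00146517 * 2.53e-04 / 0.001 = 0.371 < 1, so Stokes' law applies.

0.00146517 m/s


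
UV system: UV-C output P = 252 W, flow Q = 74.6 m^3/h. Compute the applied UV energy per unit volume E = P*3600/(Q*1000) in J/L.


Energy delivered per hour = 252 W * 3600 s = 907200 J/h
Volume treated per hour = 74.6 m^3/h * 1000 = 74600 L/h
dose = 907200 / 74600 = 12.1609 J/L

12.1609 J/L


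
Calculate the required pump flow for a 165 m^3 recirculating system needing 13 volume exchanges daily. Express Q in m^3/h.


Daily recirculation volume = 165 m^3 * 13 = 2145 m^3/day
Flow rate Q = daily volume / 24 h = 2145 / 24 = 89.375 m^3/h

89.375 m^3/h


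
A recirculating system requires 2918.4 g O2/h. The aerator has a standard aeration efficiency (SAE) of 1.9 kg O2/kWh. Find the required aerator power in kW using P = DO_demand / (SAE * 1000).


SAE in g O2/kWh = 1.9 * 1000 = 1900 g/kWh
P = DO_demand / SAE_g = 2918.4 / 1900 = 1.536 kW

1.536 kW


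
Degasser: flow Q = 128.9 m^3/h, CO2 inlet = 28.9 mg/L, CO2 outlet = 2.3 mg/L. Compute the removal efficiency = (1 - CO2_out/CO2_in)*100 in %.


CO2_out / CO2_in = 2.3 / 28.9 = 0.079584775
Fraction remaining = 0.079584775
efficiency = (1 - 0.079584775) * 100 = 92.0415 %

92.0415 %


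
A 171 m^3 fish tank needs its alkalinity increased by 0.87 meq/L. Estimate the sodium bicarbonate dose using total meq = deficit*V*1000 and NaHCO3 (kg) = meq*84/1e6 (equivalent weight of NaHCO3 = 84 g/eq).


Tank volume in L = 171 m^3 * 1000 = 171000 L
Total meq required = 0.87 meq/L * 171000 L = 148770 meq
NaHCO3 mass = 148770 meq * 84 mg/meq / 1e6 = 12.4967 kg

12.4967 kg


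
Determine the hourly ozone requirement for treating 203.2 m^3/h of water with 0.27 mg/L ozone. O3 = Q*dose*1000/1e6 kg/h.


O3 demand (mg/h) = Q * dose * 1000 = 203.2 * 0.27 * 1000 = 54864 mg/h
Convert mg to kg: 54864 / 1e6 = 0.054864 kg/h

0.054864 kg/h


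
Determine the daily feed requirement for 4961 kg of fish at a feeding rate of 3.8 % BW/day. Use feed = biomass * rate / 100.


Feeding rate fraction = 3.8% / 100 = 0.038
Daily feed = 4961 kg * 0.038 = 188.518 kg/day

188.518 kg/day


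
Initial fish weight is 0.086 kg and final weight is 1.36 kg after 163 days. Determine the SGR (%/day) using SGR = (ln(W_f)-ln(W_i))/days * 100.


ln(W_f) = ln(1.36) = 0.3074847
ln(W_i) = ln(0.086) = -2.453408
ln(W_f) - ln(W_i) = 0.3074847 - -2.453408 = 2.7608927
SGR = 2.7608927 / 163 * 100 = 1.6938 %/day

1.6938 %/day


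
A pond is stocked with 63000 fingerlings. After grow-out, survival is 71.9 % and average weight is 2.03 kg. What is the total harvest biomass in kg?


Survivors = 63000 * 71.9/100 = 45297 fish
Harvest biomass = survivors * W_f = 45297 * 2.03 = 91952.91 kg

91952.91 kg


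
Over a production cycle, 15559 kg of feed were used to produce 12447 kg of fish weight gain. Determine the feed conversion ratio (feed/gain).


FCR = feed consumed / weight gained
FCR = 15559 kg / 12447 kg = 1.25002

1.25002


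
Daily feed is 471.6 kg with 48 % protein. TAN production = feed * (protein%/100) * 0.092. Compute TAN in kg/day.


Protein in feed = 471.6 * 48/100 = 226.368 kg/day
TAN = protein * 0.092 = 226.368 * 0.092 = 20.825856 kg/day

20.825856 kg/day


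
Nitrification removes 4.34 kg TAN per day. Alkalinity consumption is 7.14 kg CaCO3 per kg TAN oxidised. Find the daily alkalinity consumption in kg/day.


Alkalinity factor: 7.14 kg CaCO3 consumed per kg TAN nitrified
alk = 4.34 kg TAN * 7.14 = 30.9876 kg CaCO3/day

30.9876 kg CaCO3/day


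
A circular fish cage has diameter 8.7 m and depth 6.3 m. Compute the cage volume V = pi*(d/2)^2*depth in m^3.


r = d/2 = 8.7/2 = 4.35 m
Base area = pi*r^2 = pi*4.35^2 = 59.446787 m^2
Volume = 59.446787 * 6.3 = 374.515 m^3

374.515 m^3


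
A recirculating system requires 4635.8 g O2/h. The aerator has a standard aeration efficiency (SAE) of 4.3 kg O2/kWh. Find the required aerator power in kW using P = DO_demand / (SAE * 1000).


SAE in g O2/kWh = 4.3 * 1000 = 4300 g/kWh
P = DO_demand / SAE_g = 4635.8 / 4300 = 1.07809 kW

1.07809 kW


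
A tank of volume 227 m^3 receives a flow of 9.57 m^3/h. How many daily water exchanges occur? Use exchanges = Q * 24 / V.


Daily flow volume = 9.57 m^3/h * 24 h = 229.68 m^3/day
Exchanges = daily flow / tank volume = 229.68 / 227 = 1.01181 exchanges/day

1.01181 exchanges/day


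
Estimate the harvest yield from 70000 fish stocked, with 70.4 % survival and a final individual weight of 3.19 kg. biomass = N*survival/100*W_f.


Survivors = 70000 * 70.4/100 = 49280 fish
Harvest biomass = survivors * W_f = 49280 * 3.19 = 157203.2 kg

157203.2 kg


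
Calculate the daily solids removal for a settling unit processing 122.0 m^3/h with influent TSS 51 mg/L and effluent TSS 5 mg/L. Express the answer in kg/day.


Concentration drop: TSS_in - TSS_out = 51 - 5 = 46 mg/L
Hourly solids removed = Q * dTSS = 122.0 m^3/h * 46 mg/L = 5612 g/h  (m^3/h * mg/L = g/h)
Daily solids removed = 5612 * 24 = 134688 g/day
Convert g to kg: 134688 / 1000 = 134.688 kg/day

134.688 kg/day


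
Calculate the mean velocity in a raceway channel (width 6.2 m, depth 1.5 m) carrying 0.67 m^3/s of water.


Cross-sectional area = W * d = 6.2 * 1.5 = 9.3 m^2
Velocity = Q / A = 0.67 / 9.3 = 0.072043 m/s

0.072043 m/s


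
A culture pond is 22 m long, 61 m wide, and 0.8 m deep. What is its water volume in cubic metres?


Base area = L * W = 22 * 61 = 1342 m^2
Volume = area * depth = 1342 * 0.8 = 1073.6 m^3

1073.6 m^3


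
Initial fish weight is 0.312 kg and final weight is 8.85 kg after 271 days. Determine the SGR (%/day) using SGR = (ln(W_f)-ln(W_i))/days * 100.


ln(W_f) = ln(8.85) = 2.1804175
ln(W_i) = ln(0.312) = -1.1647521
ln(W_f) - ln(W_i) = 2.1804175 - -1.1647521 = 3.3451696
SGR = 3.3451696 / 271 * 100 = 1.23438 %/day

1.23438 %/day


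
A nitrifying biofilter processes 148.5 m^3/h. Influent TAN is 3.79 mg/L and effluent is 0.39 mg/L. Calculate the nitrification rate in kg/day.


Concentration drop: TAN_in - TAN_out = 3.79 - 0.39 = 3.4 mg/L
Hourly TAN removed = Q * dTAN = 148.5 m^3/h * 3.4 mg/L = 504.9 g/h  (m^3/h * mg/L = g/h)
Daily TAN removed = 504.9 * 24 = 12117.6 g/day
Convert to kg/day: 12117.6 / 1000 = 12.1176 kg/day

12.1176 kg/day


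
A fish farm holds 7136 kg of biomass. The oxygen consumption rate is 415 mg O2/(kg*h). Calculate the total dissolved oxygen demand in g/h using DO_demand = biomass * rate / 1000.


Total O2 consumption (mg/h) = 7136 kg * 415 mg/(kg*h) = 2961440 mg/h
Convert to g/h: 2961440 / 1000 = 2961.44 g/h

2961.44 g/h


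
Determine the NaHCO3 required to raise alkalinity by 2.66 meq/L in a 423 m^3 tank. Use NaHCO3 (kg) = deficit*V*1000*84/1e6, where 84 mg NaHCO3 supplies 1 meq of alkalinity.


Tank volume in L = 423 m^3 * 1000 = 423000 L
Total meq required = 2.66 meq/L * 423000 L = 1125180 meq
NaHCO3 mass = 1125180 meq * 84 mg/meq / 1e6 = 94.5151 kg

94.5151 kg


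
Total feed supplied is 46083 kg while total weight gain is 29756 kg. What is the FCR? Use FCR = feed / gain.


FCR = feed consumed / weight gained
FCR = 46083 kg / 29756 kg = 1.5487

1.5487


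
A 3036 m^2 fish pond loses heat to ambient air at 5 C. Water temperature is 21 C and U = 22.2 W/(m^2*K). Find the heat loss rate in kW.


Temperature difference dT = 21 - 5 = 16 K
Heat loss (W) = U * A * dT = 22.2 * 3036 * 16 = 1078387.2 W
Convert to kW: 1078387.2 / 1000 = 1078.3872 kW

1078.3872 kW


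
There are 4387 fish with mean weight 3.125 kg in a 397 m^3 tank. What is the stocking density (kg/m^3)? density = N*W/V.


Total biomass = 4387 fish * 3.125 kg = 13709.375 kg
Density = total biomass / volume = 13709.375 / 397 = 34.5324 kg/m^3

34.5324 kg/m^3


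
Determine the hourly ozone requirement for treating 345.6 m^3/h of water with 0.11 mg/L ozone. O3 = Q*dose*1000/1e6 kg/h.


O3 demand (mg/h) = Q * dose * 1000 = 345.6 * 0.11 * 1000 = 38016 mg/h
Convert mg to kg: 38016 / 1e6 = 0.038016 kg/h

0.038016 kg/h


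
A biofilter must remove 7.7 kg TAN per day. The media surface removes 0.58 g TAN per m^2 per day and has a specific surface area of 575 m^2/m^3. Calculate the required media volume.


A = 7.7*1000 / 0.58 = 13275.862 m^2
V = 13275.862 / 575 = 23.0885

23.0885 m^3


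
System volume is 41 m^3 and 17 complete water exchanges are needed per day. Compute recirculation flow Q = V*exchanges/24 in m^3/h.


Daily recirculation volume = 41 m^3 * 17 = 697 m^3/day
Flow rate Q = daily volume / 24 h = 697 / 24 = 29.0417 m^3/h

29.0417 m^3/h


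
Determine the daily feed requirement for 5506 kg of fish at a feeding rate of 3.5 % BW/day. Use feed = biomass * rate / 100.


Feeding rate fraction = 3.5% / 100 = 0.035
Daily feed = 5506 kg * 0.035 = 192.71 kg/day

192.71 kg/day


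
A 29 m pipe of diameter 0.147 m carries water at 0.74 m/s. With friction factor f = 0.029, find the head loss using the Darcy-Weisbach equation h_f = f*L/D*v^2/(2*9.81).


v^2 = 0.74^2 = 0.5476 m^2/s^2
L/D = 29/0.147 = 197.27891
h_f = f*(L/D)*v^2/(2g) = 0.029 * 197.27891 * 0.5476 / 19.62 = 0.159677 m

0.159677 m


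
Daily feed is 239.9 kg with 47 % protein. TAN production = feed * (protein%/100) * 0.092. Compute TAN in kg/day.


Protein in feed = 239.9 * 47/100 = 112.753 kg/day
TAN = protein * 0.092 = 112.753 * 0.092 = 10.373276 kg/day

10.373276 kg/day


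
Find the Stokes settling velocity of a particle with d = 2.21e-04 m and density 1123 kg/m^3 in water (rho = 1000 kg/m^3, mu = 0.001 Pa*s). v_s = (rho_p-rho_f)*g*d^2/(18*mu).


Density difference: rho_p - rho_f = 1123 - 1000 = 123 kg/m^3
d^2 = (2.21e-04)^2 = 4.8841e-08 m^2
Numerator = (rho_p - rho_f) * g * d^2 = 123 * 9.81 * 4.8841e-08 = 5.8933016e-05
Denominator = 18 * mu = 18 * 0.001 = 0.018
v_s = 5.8933016e-05 / 0.018 = 0.00327406 m/s
Check: Re = rho_f * v_s * d / mu = 1000 * 0.00327406 * 2.21e-04 / 0.001 = 0.724 < 1, so Stokes' law applies.

0.00327406 m/s


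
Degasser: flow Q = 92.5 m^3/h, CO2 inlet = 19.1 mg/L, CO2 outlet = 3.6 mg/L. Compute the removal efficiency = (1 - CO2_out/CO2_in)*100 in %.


CO2_out / CO2_in = 3.6 / 19.1 = 0.18848168
Fraction remaining = 0.18848168
efficiency = (1 - 0.18848168) * 100 = 81.1518 %

81.1518 %


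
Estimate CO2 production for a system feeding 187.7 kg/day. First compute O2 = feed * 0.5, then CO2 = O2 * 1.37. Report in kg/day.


O2 = 187.7 * 0.5 = 93.85
CO2 = 93.85 * 1.37 = 128.5745

128.5745 kg/day


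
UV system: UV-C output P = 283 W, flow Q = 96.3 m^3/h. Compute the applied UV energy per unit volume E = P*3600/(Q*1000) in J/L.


Energy delivered per hour = 283 W * 3600 s = 1018800 J/h
Volume treated per hour = 96.3 m^3/h * 1000 = 96300 L/h
dose = 1018800 / 96300 = 10.5794 J/L

10.5794 J/L


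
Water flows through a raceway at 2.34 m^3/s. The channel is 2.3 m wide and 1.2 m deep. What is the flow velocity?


Cross-sectional area = W * d = 2.3 * 1.2 = 2.76 m^2
Velocity = Q / A = 2.34 / 2.76 = 0.847826 m/s

0.847826 m/s


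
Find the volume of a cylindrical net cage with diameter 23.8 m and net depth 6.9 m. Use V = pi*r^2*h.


r = d/2 = 23.8/2 = 11.9 m
Base area = pi*r^2 = pi*11.9^2 = 444.88094 m^2
Volume = 444.88094 * 6.9 = 3069.68 m^3

3069.68 m^3


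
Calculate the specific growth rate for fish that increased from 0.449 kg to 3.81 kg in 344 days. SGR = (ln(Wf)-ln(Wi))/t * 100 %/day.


ln(W_f) = ln(3.81) = 1.3376292
ln(W_i) = ln(0.449) = -0.80073239
ln(W_f) - ln(W_i) = 1.3376292 - -0.80073239 = 2.1383616
SGR = 2.1383616 / 344 * 100 = 0.621617 %/day

0.621617 %/day


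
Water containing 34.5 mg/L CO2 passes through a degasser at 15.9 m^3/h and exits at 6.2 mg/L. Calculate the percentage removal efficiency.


CO2_out / CO2_in = 6.2 / 34.5 = 0.17971014
Fraction remaining = 0.17971014
efficiency = (1 - 0.17971014) * 100 = 82.029 %

82.029 %


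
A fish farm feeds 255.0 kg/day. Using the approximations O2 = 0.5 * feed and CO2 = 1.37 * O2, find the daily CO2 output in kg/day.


O2 = 255.0 * 0.5 = 127.5
CO2 = 127.5 * 1.37 = 174.675

174.675 kg/day


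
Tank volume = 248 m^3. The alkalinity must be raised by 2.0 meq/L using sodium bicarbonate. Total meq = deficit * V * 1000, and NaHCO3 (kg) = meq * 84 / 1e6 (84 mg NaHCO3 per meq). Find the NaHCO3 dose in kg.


Tank volume in L = 248 m^3 * 1000 = 248000 L
Total meq required = 2.0 meq/L * 248000 L = 496000 meq
NaHCO3 mass = 496000 meq * 84 mg/meq / 1e6 = 41.664 kg

41.664 kg


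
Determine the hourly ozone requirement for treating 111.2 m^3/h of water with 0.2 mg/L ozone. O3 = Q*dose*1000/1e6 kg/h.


O3 demand (mg/h) = Q * dose * 1000 = 111.2 * 0.2 * 1000 = 22240 mg/h
Convert mg to kg: 22240 / 1e6 = 0.02224 kg/h

0.02224 kg/h


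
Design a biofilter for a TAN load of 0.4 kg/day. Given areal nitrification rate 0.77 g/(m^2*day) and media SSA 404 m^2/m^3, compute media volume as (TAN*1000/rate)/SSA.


A = 0.4*1000 / 0.77 = 519.48052 m^2
V = 519.48052 / 404 = 1.28584

1.28584 m^3


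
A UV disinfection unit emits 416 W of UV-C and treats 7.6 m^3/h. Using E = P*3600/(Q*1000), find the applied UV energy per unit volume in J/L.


Energy delivered per hour = 416 W * 3600 s = 1497600 J/h
Volume treated per hour = 7.6 m^3/h * 1000 = 7600 L/h
dose = 1497600 / 7600 = 197.053 J/L

197.053 J/L


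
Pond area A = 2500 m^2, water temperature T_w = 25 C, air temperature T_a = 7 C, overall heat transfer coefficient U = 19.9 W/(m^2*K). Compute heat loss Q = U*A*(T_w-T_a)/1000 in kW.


Temperature difference dT = 25 - 7 = 18 K
Heat loss (W) = U * A * dT = 19.9 * 2500 * 18 = 895500 W
Convert to kW: 895500 / 1000 = 895.5 kW

895.5 kW
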